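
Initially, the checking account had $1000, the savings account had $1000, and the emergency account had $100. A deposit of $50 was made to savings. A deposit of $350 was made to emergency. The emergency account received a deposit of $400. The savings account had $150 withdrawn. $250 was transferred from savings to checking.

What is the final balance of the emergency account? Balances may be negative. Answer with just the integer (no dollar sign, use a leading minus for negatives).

Tracking account balances step by step:
Start: checking=1000, savings=1000, emergency=100
Event 1 (deposit 50 to savings): savings: 1000 + 50 = 1050. Balances: checking=1000, savings=1050, emergency=100
Event 2 (deposit 350 to emergency): emergency: 100 + 350 = 450. Balances: checking=1000, savings=1050, emergency=450
Event 3 (deposit 400 to emergency): emergency: 450 + 400 = 850. Balances: checking=1000, savings=1050, emergency=850
Event 4 (withdraw 150 from savings): savings: 1050 - 150 = 900. Balances: checking=1000, savings=900, emergency=850
Event 5 (transfer 250 savings -> checking): savings: 900 - 250 = 650, checking: 1000 + 250 = 1250. Balances: checking=1250, savings=650, emergency=850

Final balance of emergency: 850

Answer: 850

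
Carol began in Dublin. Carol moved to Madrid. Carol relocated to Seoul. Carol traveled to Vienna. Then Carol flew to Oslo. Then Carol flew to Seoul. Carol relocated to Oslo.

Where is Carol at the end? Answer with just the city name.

Tracking Carol's location:
Start: Carol is in Dublin.
After move 1: Dublin -> Madrid. Carol is in Madrid.
After move 2: Madrid -> Seoul. Carol is in Seoul.
After move 3: Seoul -> Vienna. Carol is in Vienna.
After move 4: Vienna -> Oslo. Carol is in Oslo.
After move 5: Oslo -> Seoul. Carol is in Seoul.
After move 6: Seoul -> Oslo. Carol is in Oslo.

Answer: Oslo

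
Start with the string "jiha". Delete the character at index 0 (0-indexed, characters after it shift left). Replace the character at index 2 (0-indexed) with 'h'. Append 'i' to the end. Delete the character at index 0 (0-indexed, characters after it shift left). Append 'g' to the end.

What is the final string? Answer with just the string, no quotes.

Applying each edit step by step:
Start: "jiha"
Op 1 (delete idx 0 = 'j'): "jiha" -> "iha"
Op 2 (replace idx 2: 'a' -> 'h'): "iha" -> "ihh"
Op 3 (append 'i'): "ihh" -> "ihhi"
Op 4 (delete idx 0 = 'i'): "ihhi" -> "hhi"
Op 5 (append 'g'): "hhi" -> "hhig"

Answer: hhig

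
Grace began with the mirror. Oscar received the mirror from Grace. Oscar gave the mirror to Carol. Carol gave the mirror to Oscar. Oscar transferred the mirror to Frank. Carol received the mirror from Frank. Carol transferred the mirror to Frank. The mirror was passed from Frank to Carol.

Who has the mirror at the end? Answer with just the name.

Tracking the mirror through each event:
Start: Grace has the mirror.
After event 1: Oscar has the mirror.
After event 2: Carol has the mirror.
After event 3: Oscar has the mirror.
After event 4: Frank has the mirror.
After event 5: Carol has the mirror.
After event 6: Frank has the mirror.
After event 7: Carol has the mirror.

Answer: Carol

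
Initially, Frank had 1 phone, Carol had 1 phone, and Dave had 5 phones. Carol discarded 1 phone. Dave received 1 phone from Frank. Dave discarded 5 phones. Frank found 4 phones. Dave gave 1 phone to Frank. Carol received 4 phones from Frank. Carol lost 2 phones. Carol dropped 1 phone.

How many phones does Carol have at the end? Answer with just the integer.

Answer: 1

Derivation:
Tracking counts step by step:
Start: Frank=1, Carol=1, Dave=5
Event 1 (Carol -1): Carol: 1 -> 0. State: Frank=1, Carol=0, Dave=5
Event 2 (Frank -> Dave, 1): Frank: 1 -> 0, Dave: 5 -> 6. State: Frank=0, Carol=0, Dave=6
Event 3 (Dave -5): Dave: 6 -> 1. State: Frank=0, Carol=0, Dave=1
Event 4 (Frank +4): Frank: 0 -> 4. State: Frank=4, Carol=0, Dave=1
Event 5 (Dave -> Frank, 1): Dave: 1 -> 0, Frank: 4 -> 5. State: Frank=5, Carol=0, Dave=0
Event 6 (Frank -> Carol, 4): Frank: 5 -> 1, Carol: 0 -> 4. State: Frank=1, Carol=4, Dave=0
Event 7 (Carol -2): Carol: 4 -> 2. State: Frank=1, Carol=2, Dave=0
Event 8 (Carol -1): Carol: 2 -> 1. State: Frank=1, Carol=1, Dave=0

Carol's final count: 1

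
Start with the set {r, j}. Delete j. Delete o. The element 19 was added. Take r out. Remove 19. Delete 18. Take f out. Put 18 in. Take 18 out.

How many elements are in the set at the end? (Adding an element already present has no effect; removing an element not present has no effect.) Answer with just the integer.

Tracking the set through each operation:
Start: {j, r}
Event 1 (remove j): removed. Set: {r}
Event 2 (remove o): not present, no change. Set: {r}
Event 3 (add 19): added. Set: {19, r}
Event 4 (remove r): removed. Set: {19}
Event 5 (remove 19): removed. Set: {}
Event 6 (remove 18): not present, no change. Set: {}
Event 7 (remove f): not present, no change. Set: {}
Event 8 (add 18): added. Set: {18}
Event 9 (remove 18): removed. Set: {}

Final set: {} (size 0)

Answer: 0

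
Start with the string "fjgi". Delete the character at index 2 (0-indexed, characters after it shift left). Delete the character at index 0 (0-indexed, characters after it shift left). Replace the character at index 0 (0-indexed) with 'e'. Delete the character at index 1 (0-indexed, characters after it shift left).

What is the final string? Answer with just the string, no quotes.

Applying each edit step by step:
Start: "fjgi"
Op 1 (delete idx 2 = 'g'): "fjgi" -> "fji"
Op 2 (delete idx 0 = 'f'): "fji" -> "ji"
Op 3 (replace idx 0: 'j' -> 'e'): "ji" -> "ei"
Op 4 (delete idx 1 = 'i'): "ei" -> "e"

Answer: e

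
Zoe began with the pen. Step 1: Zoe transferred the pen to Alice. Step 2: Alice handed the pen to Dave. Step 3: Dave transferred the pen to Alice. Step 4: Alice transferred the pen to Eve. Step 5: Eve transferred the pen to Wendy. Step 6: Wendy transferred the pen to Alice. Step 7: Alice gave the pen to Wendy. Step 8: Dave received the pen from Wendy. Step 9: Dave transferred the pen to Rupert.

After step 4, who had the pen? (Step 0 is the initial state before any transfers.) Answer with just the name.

Answer: Eve

Derivation:
Tracking the pen holder through step 4:
After step 0 (start): Zoe
After step 1: Alice
After step 2: Dave
After step 3: Alice
After step 4: Eve

At step 4, the holder is Eve.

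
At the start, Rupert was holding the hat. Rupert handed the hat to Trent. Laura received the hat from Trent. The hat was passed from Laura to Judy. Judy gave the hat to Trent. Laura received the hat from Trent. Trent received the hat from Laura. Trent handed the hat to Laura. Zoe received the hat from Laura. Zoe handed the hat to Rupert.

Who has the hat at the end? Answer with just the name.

Tracking the hat through each event:
Start: Rupert has the hat.
After event 1: Trent has the hat.
After event 2: Laura has the hat.
After event 3: Judy has the hat.
After event 4: Trent has the hat.
After event 5: Laura has the hat.
After event 6: Trent has the hat.
After event 7: Laura has the hat.
After event 8: Zoe has the hat.
After event 9: Rupert has the hat.

Answer: Rupert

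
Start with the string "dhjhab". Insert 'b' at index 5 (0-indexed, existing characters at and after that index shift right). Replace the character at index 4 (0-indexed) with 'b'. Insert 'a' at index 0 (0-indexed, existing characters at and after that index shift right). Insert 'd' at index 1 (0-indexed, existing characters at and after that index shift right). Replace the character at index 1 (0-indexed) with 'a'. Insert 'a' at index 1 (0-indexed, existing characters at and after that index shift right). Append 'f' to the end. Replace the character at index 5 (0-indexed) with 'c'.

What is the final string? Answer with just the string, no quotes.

Answer: aaadhchbbbf

Derivation:
Applying each edit step by step:
Start: "dhjhab"
Op 1 (insert 'b' at idx 5): "dhjhab" -> "dhjhabb"
Op 2 (replace idx 4: 'a' -> 'b'): "dhjhabb" -> "dhjhbbb"
Op 3 (insert 'a' at idx 0): "dhjhbbb" -> "adhjhbbb"
Op 4 (insert 'd' at idx 1): "adhjhbbb" -> "addhjhbbb"
Op 5 (replace idx 1: 'd' -> 'a'): "addhjhbbb" -> "aadhjhbbb"
Op 6 (insert 'a' at idx 1): "aadhjhbbb" -> "aaadhjhbbb"
Op 7 (append 'f'): "aaadhjhbbb" -> "aaadhjhbbbf"
Op 8 (replace idx 5: 'j' -> 'c'): "aaadhjhbbbf" -> "aaadhchbbbf"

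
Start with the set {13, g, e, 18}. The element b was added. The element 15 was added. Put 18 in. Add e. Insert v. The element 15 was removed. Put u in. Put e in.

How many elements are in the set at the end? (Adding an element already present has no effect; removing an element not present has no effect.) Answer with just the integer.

Tracking the set through each operation:
Start: {13, 18, e, g}
Event 1 (add b): added. Set: {13, 18, b, e, g}
Event 2 (add 15): added. Set: {13, 15, 18, b, e, g}
Event 3 (add 18): already present, no change. Set: {13, 15, 18, b, e, g}
Event 4 (add e): already present, no change. Set: {13, 15, 18, b, e, g}
Event 5 (add v): added. Set: {13, 15, 18, b, e, g, v}
Event 6 (remove 15): removed. Set: {13, 18, b, e, g, v}
Event 7 (add u): added. Set: {13, 18, b, e, g, u, v}
Event 8 (add e): already present, no change. Set: {13, 18, b, e, g, u, v}

Final set: {13, 18, b, e, g, u, v} (size 7)

Answer: 7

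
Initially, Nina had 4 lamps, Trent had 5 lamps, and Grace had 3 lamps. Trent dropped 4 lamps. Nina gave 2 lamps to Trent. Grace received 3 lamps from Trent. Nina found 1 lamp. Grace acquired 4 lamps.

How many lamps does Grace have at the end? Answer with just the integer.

Answer: 10

Derivation:
Tracking counts step by step:
Start: Nina=4, Trent=5, Grace=3
Event 1 (Trent -4): Trent: 5 -> 1. State: Nina=4, Trent=1, Grace=3
Event 2 (Nina -> Trent, 2): Nina: 4 -> 2, Trent: 1 -> 3. State: Nina=2, Trent=3, Grace=3
Event 3 (Trent -> Grace, 3): Trent: 3 -> 0, Grace: 3 -> 6. State: Nina=2, Trent=0, Grace=6
Event 4 (Nina +1): Nina: 2 -> 3. State: Nina=3, Trent=0, Grace=6
Event 5 (Grace +4): Grace: 6 -> 10. State: Nina=3, Trent=0, Grace=10

Grace's final count: 10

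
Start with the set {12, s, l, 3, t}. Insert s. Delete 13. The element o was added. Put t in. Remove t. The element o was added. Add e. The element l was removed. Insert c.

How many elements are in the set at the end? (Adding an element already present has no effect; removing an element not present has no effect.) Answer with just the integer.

Answer: 6

Derivation:
Tracking the set through each operation:
Start: {12, 3, l, s, t}
Event 1 (add s): already present, no change. Set: {12, 3, l, s, t}
Event 2 (remove 13): not present, no change. Set: {12, 3, l, s, t}
Event 3 (add o): added. Set: {12, 3, l, o, s, t}
Event 4 (add t): already present, no change. Set: {12, 3, l, o, s, t}
Event 5 (remove t): removed. Set: {12, 3, l, o, s}
Event 6 (add o): already present, no change. Set: {12, 3, l, o, s}
Event 7 (add e): added. Set: {12, 3, e, l, o, s}
Event 8 (remove l): removed. Set: {12, 3, e, o, s}
Event 9 (add c): added. Set: {12, 3, c, e, o, s}

Final set: {12, 3, c, e, o, s} (size 6)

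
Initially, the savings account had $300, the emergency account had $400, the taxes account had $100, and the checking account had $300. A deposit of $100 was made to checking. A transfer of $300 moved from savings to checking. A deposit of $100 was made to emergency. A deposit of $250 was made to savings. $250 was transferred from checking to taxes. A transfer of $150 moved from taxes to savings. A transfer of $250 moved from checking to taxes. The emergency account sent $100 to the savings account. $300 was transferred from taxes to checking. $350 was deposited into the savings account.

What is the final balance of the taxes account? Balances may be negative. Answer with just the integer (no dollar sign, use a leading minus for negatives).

Tracking account balances step by step:
Start: savings=300, emergency=400, taxes=100, checking=300
Event 1 (deposit 100 to checking): checking: 300 + 100 = 400. Balances: savings=300, emergency=400, taxes=100, checking=400
Event 2 (transfer 300 savings -> checking): savings: 300 - 300 = 0, checking: 400 + 300 = 700. Balances: savings=0, emergency=400, taxes=100, checking=700
Event 3 (deposit 100 to emergency): emergency: 400 + 100 = 500. Balances: savings=0, emergency=500, taxes=100, checking=700
Event 4 (deposit 250 to savings): savings: 0 + 250 = 250. Balances: savings=250, emergency=500, taxes=100, checking=700
Event 5 (transfer 250 checking -> taxes): checking: 700 - 250 = 450, taxes: 100 + 250 = 350. Balances: savings=250, emergency=500, taxes=350, checking=450
Event 6 (transfer 150 taxes -> savings): taxes: 350 - 150 = 200, savings: 250 + 150 = 400. Balances: savings=400, emergency=500, taxes=200, checking=450
Event 7 (transfer 250 checking -> taxes): checking: 450 - 250 = 200, taxes: 200 + 250 = 450. Balances: savings=400, emergency=500, taxes=450, checking=200
Event 8 (transfer 100 emergency -> savings): emergency: 500 - 100 = 400, savings: 400 + 100 = 500. Balances: savings=500, emergency=400, taxes=450, checking=200
Event 9 (transfer 300 taxes -> checking): taxes: 450 - 300 = 150, checking: 200 + 300 = 500. Balances: savings=500, emergency=400, taxes=150, checking=500
Event 10 (deposit 350 to savings): savings: 500 + 350 = 850. Balances: savings=850, emergency=400, taxes=150, checking=500

Final balance of taxes: 150

Answer: 150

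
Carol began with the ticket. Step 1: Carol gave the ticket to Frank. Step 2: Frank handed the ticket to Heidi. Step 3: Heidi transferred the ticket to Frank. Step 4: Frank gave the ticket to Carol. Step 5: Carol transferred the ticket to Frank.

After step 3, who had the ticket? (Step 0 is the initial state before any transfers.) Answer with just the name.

Answer: Frank

Derivation:
Tracking the ticket holder through step 3:
After step 0 (start): Carol
After step 1: Frank
After step 2: Heidi
After step 3: Frank

At step 3, the holder is Frank.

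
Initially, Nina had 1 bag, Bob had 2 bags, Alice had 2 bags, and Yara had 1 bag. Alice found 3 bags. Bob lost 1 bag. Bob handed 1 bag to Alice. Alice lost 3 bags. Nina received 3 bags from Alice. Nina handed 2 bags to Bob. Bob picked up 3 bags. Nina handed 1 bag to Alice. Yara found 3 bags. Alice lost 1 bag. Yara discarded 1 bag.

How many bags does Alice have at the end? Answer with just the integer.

Answer: 0

Derivation:
Tracking counts step by step:
Start: Nina=1, Bob=2, Alice=2, Yara=1
Event 1 (Alice +3): Alice: 2 -> 5. State: Nina=1, Bob=2, Alice=5, Yara=1
Event 2 (Bob -1): Bob: 2 -> 1. State: Nina=1, Bob=1, Alice=5, Yara=1
Event 3 (Bob -> Alice, 1): Bob: 1 -> 0, Alice: 5 -> 6. State: Nina=1, Bob=0, Alice=6, Yara=1
Event 4 (Alice -3): Alice: 6 -> 3. State: Nina=1, Bob=0, Alice=3, Yara=1
Event 5 (Alice -> Nina, 3): Alice: 3 -> 0, Nina: 1 -> 4. State: Nina=4, Bob=0, Alice=0, Yara=1
Event 6 (Nina -> Bob, 2): Nina: 4 -> 2, Bob: 0 -> 2. State: Nina=2, Bob=2, Alice=0, Yara=1
Event 7 (Bob +3): Bob: 2 -> 5. State: Nina=2, Bob=5, Alice=0, Yara=1
Event 8 (Nina -> Alice, 1): Nina: 2 -> 1, Alice: 0 -> 1. State: Nina=1, Bob=5, Alice=1, Yara=1
Event 9 (Yara +3): Yara: 1 -> 4. State: Nina=1, Bob=5, Alice=1, Yara=4
Event 10 (Alice -1): Alice: 1 -> 0. State: Nina=1, Bob=5, Alice=0, Yara=4
Event 11 (Yara -1): Yara: 4 -> 3. State: Nina=1, Bob=5, Alice=0, Yara=3

Alice's final count: 0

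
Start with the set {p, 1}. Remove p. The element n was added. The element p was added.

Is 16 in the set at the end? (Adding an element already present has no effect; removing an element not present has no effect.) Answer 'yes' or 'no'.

Answer: no

Derivation:
Tracking the set through each operation:
Start: {1, p}
Event 1 (remove p): removed. Set: {1}
Event 2 (add n): added. Set: {1, n}
Event 3 (add p): added. Set: {1, n, p}

Final set: {1, n, p} (size 3)
16 is NOT in the final set.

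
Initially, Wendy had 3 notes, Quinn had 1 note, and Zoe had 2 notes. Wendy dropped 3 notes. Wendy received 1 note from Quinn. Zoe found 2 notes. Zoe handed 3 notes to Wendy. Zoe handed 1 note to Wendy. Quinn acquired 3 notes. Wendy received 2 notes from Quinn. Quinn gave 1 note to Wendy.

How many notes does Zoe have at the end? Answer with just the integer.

Tracking counts step by step:
Start: Wendy=3, Quinn=1, Zoe=2
Event 1 (Wendy -3): Wendy: 3 -> 0. State: Wendy=0, Quinn=1, Zoe=2
Event 2 (Quinn -> Wendy, 1): Quinn: 1 -> 0, Wendy: 0 -> 1. State: Wendy=1, Quinn=0, Zoe=2
Event 3 (Zoe +2): Zoe: 2 -> 4. State: Wendy=1, Quinn=0, Zoe=4
Event 4 (Zoe -> Wendy, 3): Zoe: 4 -> 1, Wendy: 1 -> 4. State: Wendy=4, Quinn=0, Zoe=1
Event 5 (Zoe -> Wendy, 1): Zoe: 1 -> 0, Wendy: 4 -> 5. State: Wendy=5, Quinn=0, Zoe=0
Event 6 (Quinn +3): Quinn: 0 -> 3. State: Wendy=5, Quinn=3, Zoe=0
Event 7 (Quinn -> Wendy, 2): Quinn: 3 -> 1, Wendy: 5 -> 7. State: Wendy=7, Quinn=1, Zoe=0
Event 8 (Quinn -> Wendy, 1): Quinn: 1 -> 0, Wendy: 7 -> 8. State: Wendy=8, Quinn=0, Zoe=0

Zoe's final count: 0

Answer: 0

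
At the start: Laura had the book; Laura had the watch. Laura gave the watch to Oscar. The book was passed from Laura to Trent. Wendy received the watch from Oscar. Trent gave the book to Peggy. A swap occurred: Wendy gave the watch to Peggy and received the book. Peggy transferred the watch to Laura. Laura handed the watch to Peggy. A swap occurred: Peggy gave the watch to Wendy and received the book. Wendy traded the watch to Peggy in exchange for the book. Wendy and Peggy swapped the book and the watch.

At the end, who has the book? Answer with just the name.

Tracking all object holders:
Start: book:Laura, watch:Laura
Event 1 (give watch: Laura -> Oscar). State: book:Laura, watch:Oscar
Event 2 (give book: Laura -> Trent). State: book:Trent, watch:Oscar
Event 3 (give watch: Oscar -> Wendy). State: book:Trent, watch:Wendy
Event 4 (give book: Trent -> Peggy). State: book:Peggy, watch:Wendy
Event 5 (swap watch<->book: now watch:Peggy, book:Wendy). State: book:Wendy, watch:Peggy
Event 6 (give watch: Peggy -> Laura). State: book:Wendy, watch:Laura
Event 7 (give watch: Laura -> Peggy). State: book:Wendy, watch:Peggy
Event 8 (swap watch<->book: now watch:Wendy, book:Peggy). State: book:Peggy, watch:Wendy
Event 9 (swap watch<->book: now watch:Peggy, book:Wendy). State: book:Wendy, watch:Peggy
Event 10 (swap book<->watch: now book:Peggy, watch:Wendy). State: book:Peggy, watch:Wendy

Final state: book:Peggy, watch:Wendy
The book is held by Peggy.

Answer: Peggy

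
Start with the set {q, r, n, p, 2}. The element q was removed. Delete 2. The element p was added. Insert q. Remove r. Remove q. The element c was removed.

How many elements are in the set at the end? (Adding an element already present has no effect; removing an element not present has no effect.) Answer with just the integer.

Tracking the set through each operation:
Start: {2, n, p, q, r}
Event 1 (remove q): removed. Set: {2, n, p, r}
Event 2 (remove 2): removed. Set: {n, p, r}
Event 3 (add p): already present, no change. Set: {n, p, r}
Event 4 (add q): added. Set: {n, p, q, r}
Event 5 (remove r): removed. Set: {n, p, q}
Event 6 (remove q): removed. Set: {n, p}
Event 7 (remove c): not present, no change. Set: {n, p}

Final set: {n, p} (size 2)

Answer: 2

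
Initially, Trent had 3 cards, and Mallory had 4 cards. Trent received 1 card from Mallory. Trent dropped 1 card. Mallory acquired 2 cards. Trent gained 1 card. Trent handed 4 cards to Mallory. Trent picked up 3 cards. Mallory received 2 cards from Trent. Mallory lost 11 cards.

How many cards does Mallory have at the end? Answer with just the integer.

Answer: 0

Derivation:
Tracking counts step by step:
Start: Trent=3, Mallory=4
Event 1 (Mallory -> Trent, 1): Mallory: 4 -> 3, Trent: 3 -> 4. State: Trent=4, Mallory=3
Event 2 (Trent -1): Trent: 4 -> 3. State: Trent=3, Mallory=3
Event 3 (Mallory +2): Mallory: 3 -> 5. State: Trent=3, Mallory=5
Event 4 (Trent +1): Trent: 3 -> 4. State: Trent=4, Mallory=5
Event 5 (Trent -> Mallory, 4): Trent: 4 -> 0, Mallory: 5 -> 9. State: Trent=0, Mallory=9
Event 6 (Trent +3): Trent: 0 -> 3. State: Trent=3, Mallory=9
Event 7 (Trent -> Mallory, 2): Trent: 3 -> 1, Mallory: 9 -> 11. State: Trent=1, Mallory=11
Event 8 (Mallory -11): Mallory: 11 -> 0. State: Trent=1, Mallory=0

Mallory's final count: 0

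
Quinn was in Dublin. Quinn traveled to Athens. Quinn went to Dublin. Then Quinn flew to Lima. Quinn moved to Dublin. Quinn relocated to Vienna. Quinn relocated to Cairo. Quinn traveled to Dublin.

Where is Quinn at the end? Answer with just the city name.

Answer: Dublin

Derivation:
Tracking Quinn's location:
Start: Quinn is in Dublin.
After move 1: Dublin -> Athens. Quinn is in Athens.
After move 2: Athens -> Dublin. Quinn is in Dublin.
After move 3: Dublin -> Lima. Quinn is in Lima.
After move 4: Lima -> Dublin. Quinn is in Dublin.
After move 5: Dublin -> Vienna. Quinn is in Vienna.
After move 6: Vienna -> Cairo. Quinn is in Cairo.
After move 7: Cairo -> Dublin. Quinn is in Dublin.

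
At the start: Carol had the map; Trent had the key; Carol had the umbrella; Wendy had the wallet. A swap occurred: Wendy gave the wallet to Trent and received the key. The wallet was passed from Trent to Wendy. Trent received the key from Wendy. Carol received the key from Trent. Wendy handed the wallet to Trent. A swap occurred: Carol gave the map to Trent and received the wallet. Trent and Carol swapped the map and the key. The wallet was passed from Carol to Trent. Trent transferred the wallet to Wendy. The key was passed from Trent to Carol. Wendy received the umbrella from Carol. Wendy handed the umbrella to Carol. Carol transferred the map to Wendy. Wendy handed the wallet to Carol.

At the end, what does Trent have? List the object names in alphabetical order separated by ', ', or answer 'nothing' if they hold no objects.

Answer: nothing

Derivation:
Tracking all object holders:
Start: map:Carol, key:Trent, umbrella:Carol, wallet:Wendy
Event 1 (swap wallet<->key: now wallet:Trent, key:Wendy). State: map:Carol, key:Wendy, umbrella:Carol, wallet:Trent
Event 2 (give wallet: Trent -> Wendy). State: map:Carol, key:Wendy, umbrella:Carol, wallet:Wendy
Event 3 (give key: Wendy -> Trent). State: map:Carol, key:Trent, umbrella:Carol, wallet:Wendy
Event 4 (give key: Trent -> Carol). State: map:Carol, key:Carol, umbrella:Carol, wallet:Wendy
Event 5 (give wallet: Wendy -> Trent). State: map:Carol, key:Carol, umbrella:Carol, wallet:Trent
Event 6 (swap map<->wallet: now map:Trent, wallet:Carol). State: map:Trent, key:Carol, umbrella:Carol, wallet:Carol
Event 7 (swap map<->key: now map:Carol, key:Trent). State: map:Carol, key:Trent, umbrella:Carol, wallet:Carol
Event 8 (give wallet: Carol -> Trent). State: map:Carol, key:Trent, umbrella:Carol, wallet:Trent
Event 9 (give wallet: Trent -> Wendy). State: map:Carol, key:Trent, umbrella:Carol, wallet:Wendy
Event 10 (give key: Trent -> Carol). State: map:Carol, key:Carol, umbrella:Carol, wallet:Wendy
Event 11 (give umbrella: Carol -> Wendy). State: map:Carol, key:Carol, umbrella:Wendy, wallet:Wendy
Event 12 (give umbrella: Wendy -> Carol). State: map:Carol, key:Carol, umbrella:Carol, wallet:Wendy
Event 13 (give map: Carol -> Wendy). State: map:Wendy, key:Carol, umbrella:Carol, wallet:Wendy
Event 14 (give wallet: Wendy -> Carol). State: map:Wendy, key:Carol, umbrella:Carol, wallet:Carol

Final state: map:Wendy, key:Carol, umbrella:Carol, wallet:Carol
Trent holds: (nothing).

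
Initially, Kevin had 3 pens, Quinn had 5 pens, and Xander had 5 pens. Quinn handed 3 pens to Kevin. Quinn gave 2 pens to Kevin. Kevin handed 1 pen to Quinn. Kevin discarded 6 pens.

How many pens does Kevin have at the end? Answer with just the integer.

Tracking counts step by step:
Start: Kevin=3, Quinn=5, Xander=5
Event 1 (Quinn -> Kevin, 3): Quinn: 5 -> 2, Kevin: 3 -> 6. State: Kevin=6, Quinn=2, Xander=5
Event 2 (Quinn -> Kevin, 2): Quinn: 2 -> 0, Kevin: 6 -> 8. State: Kevin=8, Quinn=0, Xander=5
Event 3 (Kevin -> Quinn, 1): Kevin: 8 -> 7, Quinn: 0 -> 1. State: Kevin=7, Quinn=1, Xander=5
Event 4 (Kevin -6): Kevin: 7 -> 1. State: Kevin=1, Quinn=1, Xander=5

Kevin's final count: 1

Answer: 1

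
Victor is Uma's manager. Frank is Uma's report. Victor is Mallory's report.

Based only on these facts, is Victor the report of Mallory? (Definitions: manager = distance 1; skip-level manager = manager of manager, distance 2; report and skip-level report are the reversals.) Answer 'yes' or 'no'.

Answer: yes

Derivation:
Reconstructing the manager chain from the given facts:
  Mallory -> Victor -> Uma -> Frank
(each arrow means 'manager of the next')
Positions in the chain (0 = top):
  position of Mallory: 0
  position of Victor: 1
  position of Uma: 2
  position of Frank: 3

Victor is at position 1, Mallory is at position 0; signed distance (j - i) = -1.
'report' requires j - i = -1. Actual distance is -1, so the relation HOLDS.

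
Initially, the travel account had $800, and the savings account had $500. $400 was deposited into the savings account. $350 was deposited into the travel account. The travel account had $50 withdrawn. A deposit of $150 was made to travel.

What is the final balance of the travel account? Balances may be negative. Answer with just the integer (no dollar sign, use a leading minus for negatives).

Tracking account balances step by step:
Start: travel=800, savings=500
Event 1 (deposit 400 to savings): savings: 500 + 400 = 900. Balances: travel=800, savings=900
Event 2 (deposit 350 to travel): travel: 800 + 350 = 1150. Balances: travel=1150, savings=900
Event 3 (withdraw 50 from travel): travel: 1150 - 50 = 1100. Balances: travel=1100, savings=900
Event 4 (deposit 150 to travel): travel: 1100 + 150 = 1250. Balances: travel=1250, savings=900

Final balance of travel: 1250

Answer: 1250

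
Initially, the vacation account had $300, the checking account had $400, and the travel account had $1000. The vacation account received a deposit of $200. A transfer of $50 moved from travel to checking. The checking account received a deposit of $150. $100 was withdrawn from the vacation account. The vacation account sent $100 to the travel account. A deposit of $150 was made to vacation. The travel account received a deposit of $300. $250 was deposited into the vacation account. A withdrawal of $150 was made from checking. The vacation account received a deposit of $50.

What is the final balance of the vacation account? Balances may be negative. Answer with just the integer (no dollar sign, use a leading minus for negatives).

Answer: 750

Derivation:
Tracking account balances step by step:
Start: vacation=300, checking=400, travel=1000
Event 1 (deposit 200 to vacation): vacation: 300 + 200 = 500. Balances: vacation=500, checking=400, travel=1000
Event 2 (transfer 50 travel -> checking): travel: 1000 - 50 = 950, checking: 400 + 50 = 450. Balances: vacation=500, checking=450, travel=950
Event 3 (deposit 150 to checking): checking: 450 + 150 = 600. Balances: vacation=500, checking=600, travel=950
Event 4 (withdraw 100 from vacation): vacation: 500 - 100 = 400. Balances: vacation=400, checking=600, travel=950
Event 5 (transfer 100 vacation -> travel): vacation: 400 - 100 = 300, travel: 950 + 100 = 1050. Balances: vacation=300, checking=600, travel=1050
Event 6 (deposit 150 to vacation): vacation: 300 + 150 = 450. Balances: vacation=450, checking=600, travel=1050
Event 7 (deposit 300 to travel): travel: 1050 + 300 = 1350. Balances: vacation=450, checking=600, travel=1350
Event 8 (deposit 250 to vacation): vacation: 450 + 250 = 700. Balances: vacation=700, checking=600, travel=1350
Event 9 (withdraw 150 from checking): checking: 600 - 150 = 450. Balances: vacation=700, checking=450, travel=1350
Event 10 (deposit 50 to vacation): vacation: 700 + 50 = 750. Balances: vacation=750, checking=450, travel=1350

Final balance of vacation: 750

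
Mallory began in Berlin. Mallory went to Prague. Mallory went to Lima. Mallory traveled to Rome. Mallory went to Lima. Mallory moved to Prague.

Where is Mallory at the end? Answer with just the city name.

Tracking Mallory's location:
Start: Mallory is in Berlin.
After move 1: Berlin -> Prague. Mallory is in Prague.
After move 2: Prague -> Lima. Mallory is in Lima.
After move 3: Lima -> Rome. Mallory is in Rome.
After move 4: Rome -> Lima. Mallory is in Lima.
After move 5: Lima -> Prague. Mallory is in Prague.

Answer: Prague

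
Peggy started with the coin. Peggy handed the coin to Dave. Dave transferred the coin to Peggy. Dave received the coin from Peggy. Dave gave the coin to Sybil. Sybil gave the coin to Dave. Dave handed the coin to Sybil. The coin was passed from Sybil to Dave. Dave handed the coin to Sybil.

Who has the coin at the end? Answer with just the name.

Answer: Sybil

Derivation:
Tracking the coin through each event:
Start: Peggy has the coin.
After event 1: Dave has the coin.
After event 2: Peggy has the coin.
After event 3: Dave has the coin.
After event 4: Sybil has the coin.
After event 5: Dave has the coin.
After event 6: Sybil has the coin.
After event 7: Dave has the coin.
After event 8: Sybil has the coin.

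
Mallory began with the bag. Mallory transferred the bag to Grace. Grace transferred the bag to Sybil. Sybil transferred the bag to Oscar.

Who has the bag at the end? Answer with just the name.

Answer: Oscar

Derivation:
Tracking the bag through each event:
Start: Mallory has the bag.
After event 1: Grace has the bag.
After event 2: Sybil has the bag.
After event 3: Oscar has the bag.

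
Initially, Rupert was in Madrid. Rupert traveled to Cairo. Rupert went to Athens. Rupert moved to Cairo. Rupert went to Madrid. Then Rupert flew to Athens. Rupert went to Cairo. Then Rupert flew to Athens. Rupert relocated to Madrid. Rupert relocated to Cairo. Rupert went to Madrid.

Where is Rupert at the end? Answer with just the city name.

Answer: Madrid

Derivation:
Tracking Rupert's location:
Start: Rupert is in Madrid.
After move 1: Madrid -> Cairo. Rupert is in Cairo.
After move 2: Cairo -> Athens. Rupert is in Athens.
After move 3: Athens -> Cairo. Rupert is in Cairo.
After move 4: Cairo -> Madrid. Rupert is in Madrid.
After move 5: Madrid -> Athens. Rupert is in Athens.
After move 6: Athens -> Cairo. Rupert is in Cairo.
After move 7: Cairo -> Athens. Rupert is in Athens.
After move 8: Athens -> Madrid. Rupert is in Madrid.
After move 9: Madrid -> Cairo. Rupert is in Cairo.
After move 10: Cairo -> Madrid. Rupert is in Madrid.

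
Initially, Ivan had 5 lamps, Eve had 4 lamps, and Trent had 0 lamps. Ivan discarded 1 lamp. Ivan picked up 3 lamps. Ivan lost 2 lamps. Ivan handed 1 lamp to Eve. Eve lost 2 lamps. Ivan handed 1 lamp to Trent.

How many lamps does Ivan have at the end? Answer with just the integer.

Answer: 3

Derivation:
Tracking counts step by step:
Start: Ivan=5, Eve=4, Trent=0
Event 1 (Ivan -1): Ivan: 5 -> 4. State: Ivan=4, Eve=4, Trent=0
Event 2 (Ivan +3): Ivan: 4 -> 7. State: Ivan=7, Eve=4, Trent=0
Event 3 (Ivan -2): Ivan: 7 -> 5. State: Ivan=5, Eve=4, Trent=0
Event 4 (Ivan -> Eve, 1): Ivan: 5 -> 4, Eve: 4 -> 5. State: Ivan=4, Eve=5, Trent=0
Event 5 (Eve -2): Eve: 5 -> 3. State: Ivan=4, Eve=3, Trent=0
Event 6 (Ivan -> Trent, 1): Ivan: 4 -> 3, Trent: 0 -> 1. State: Ivan=3, Eve=3, Trent=1

Ivan's final count: 3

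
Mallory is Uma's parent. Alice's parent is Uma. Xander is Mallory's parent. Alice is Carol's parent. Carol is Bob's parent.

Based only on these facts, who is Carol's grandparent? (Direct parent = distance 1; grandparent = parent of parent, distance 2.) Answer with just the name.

Answer: Uma

Derivation:
Reconstructing the parent chain from the given facts:
  Xander -> Mallory -> Uma -> Alice -> Carol -> Bob
(each arrow means 'parent of the next')
Positions in the chain (0 = top):
  position of Xander: 0
  position of Mallory: 1
  position of Uma: 2
  position of Alice: 3
  position of Carol: 4
  position of Bob: 5

Carol is at position 4; the grandparent is 2 steps up the chain, i.e. position 2: Uma.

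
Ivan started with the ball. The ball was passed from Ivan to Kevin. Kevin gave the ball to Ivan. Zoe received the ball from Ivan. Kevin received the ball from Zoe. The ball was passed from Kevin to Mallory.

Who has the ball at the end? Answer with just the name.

Answer: Mallory

Derivation:
Tracking the ball through each event:
Start: Ivan has the ball.
After event 1: Kevin has the ball.
After event 2: Ivan has the ball.
After event 3: Zoe has the ball.
After event 4: Kevin has the ball.
After event 5: Mallory has the ball.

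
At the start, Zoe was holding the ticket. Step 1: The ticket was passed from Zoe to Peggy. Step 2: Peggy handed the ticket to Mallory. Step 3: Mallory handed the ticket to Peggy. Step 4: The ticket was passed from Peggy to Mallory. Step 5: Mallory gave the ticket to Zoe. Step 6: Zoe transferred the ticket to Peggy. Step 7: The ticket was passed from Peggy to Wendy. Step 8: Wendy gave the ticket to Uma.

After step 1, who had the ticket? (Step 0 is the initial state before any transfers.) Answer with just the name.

Tracking the ticket holder through step 1:
After step 0 (start): Zoe
After step 1: Peggy

At step 1, the holder is Peggy.

Answer: Peggy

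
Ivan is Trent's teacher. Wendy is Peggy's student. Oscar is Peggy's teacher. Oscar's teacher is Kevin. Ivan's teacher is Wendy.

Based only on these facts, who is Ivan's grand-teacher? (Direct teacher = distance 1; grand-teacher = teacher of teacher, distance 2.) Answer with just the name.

Answer: Peggy

Derivation:
Reconstructing the teacher chain from the given facts:
  Kevin -> Oscar -> Peggy -> Wendy -> Ivan -> Trent
(each arrow means 'teacher of the next')
Positions in the chain (0 = top):
  position of Kevin: 0
  position of Oscar: 1
  position of Peggy: 2
  position of Wendy: 3
  position of Ivan: 4
  position of Trent: 5

Ivan is at position 4; the grand-teacher is 2 steps up the chain, i.e. position 2: Peggy.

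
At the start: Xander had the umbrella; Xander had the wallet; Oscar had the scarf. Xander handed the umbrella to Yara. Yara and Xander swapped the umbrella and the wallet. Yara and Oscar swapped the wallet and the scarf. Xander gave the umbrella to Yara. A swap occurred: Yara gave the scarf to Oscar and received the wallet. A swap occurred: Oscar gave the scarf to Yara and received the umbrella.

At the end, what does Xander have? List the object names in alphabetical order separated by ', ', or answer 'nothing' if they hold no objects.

Answer: nothing

Derivation:
Tracking all object holders:
Start: umbrella:Xander, wallet:Xander, scarf:Oscar
Event 1 (give umbrella: Xander -> Yara). State: umbrella:Yara, wallet:Xander, scarf:Oscar
Event 2 (swap umbrella<->wallet: now umbrella:Xander, wallet:Yara). State: umbrella:Xander, wallet:Yara, scarf:Oscar
Event 3 (swap wallet<->scarf: now wallet:Oscar, scarf:Yara). State: umbrella:Xander, wallet:Oscar, scarf:Yara
Event 4 (give umbrella: Xander -> Yara). State: umbrella:Yara, wallet:Oscar, scarf:Yara
Event 5 (swap scarf<->wallet: now scarf:Oscar, wallet:Yara). State: umbrella:Yara, wallet:Yara, scarf:Oscar
Event 6 (swap scarf<->umbrella: now scarf:Yara, umbrella:Oscar). State: umbrella:Oscar, wallet:Yara, scarf:Yara

Final state: umbrella:Oscar, wallet:Yara, scarf:Yara
Xander holds: (nothing).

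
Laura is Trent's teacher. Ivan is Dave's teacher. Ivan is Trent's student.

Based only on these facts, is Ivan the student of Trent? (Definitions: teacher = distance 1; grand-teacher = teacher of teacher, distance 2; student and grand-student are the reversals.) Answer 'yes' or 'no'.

Reconstructing the teacher chain from the given facts:
  Laura -> Trent -> Ivan -> Dave
(each arrow means 'teacher of the next')
Positions in the chain (0 = top):
  position of Laura: 0
  position of Trent: 1
  position of Ivan: 2
  position of Dave: 3

Ivan is at position 2, Trent is at position 1; signed distance (j - i) = -1.
'student' requires j - i = -1. Actual distance is -1, so the relation HOLDS.

Answer: yes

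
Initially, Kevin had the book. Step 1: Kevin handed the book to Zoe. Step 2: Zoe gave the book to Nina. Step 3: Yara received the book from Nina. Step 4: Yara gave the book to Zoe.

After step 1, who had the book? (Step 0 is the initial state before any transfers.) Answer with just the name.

Tracking the book holder through step 1:
After step 0 (start): Kevin
After step 1: Zoe

At step 1, the holder is Zoe.

Answer: Zoe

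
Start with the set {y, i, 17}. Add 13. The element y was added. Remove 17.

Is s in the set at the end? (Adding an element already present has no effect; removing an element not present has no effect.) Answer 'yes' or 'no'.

Answer: no

Derivation:
Tracking the set through each operation:
Start: {17, i, y}
Event 1 (add 13): added. Set: {13, 17, i, y}
Event 2 (add y): already present, no change. Set: {13, 17, i, y}
Event 3 (remove 17): removed. Set: {13, i, y}

Final set: {13, i, y} (size 3)
s is NOT in the final set.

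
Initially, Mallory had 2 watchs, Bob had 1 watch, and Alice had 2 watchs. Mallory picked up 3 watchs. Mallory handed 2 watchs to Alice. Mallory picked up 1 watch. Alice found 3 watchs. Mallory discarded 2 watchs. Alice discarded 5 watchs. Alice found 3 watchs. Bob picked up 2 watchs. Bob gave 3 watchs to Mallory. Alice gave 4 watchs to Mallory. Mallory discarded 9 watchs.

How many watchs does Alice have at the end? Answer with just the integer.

Answer: 1

Derivation:
Tracking counts step by step:
Start: Mallory=2, Bob=1, Alice=2
Event 1 (Mallory +3): Mallory: 2 -> 5. State: Mallory=5, Bob=1, Alice=2
Event 2 (Mallory -> Alice, 2): Mallory: 5 -> 3, Alice: 2 -> 4. State: Mallory=3, Bob=1, Alice=4
Event 3 (Mallory +1): Mallory: 3 -> 4. State: Mallory=4, Bob=1, Alice=4
Event 4 (Alice +3): Alice: 4 -> 7. State: Mallory=4, Bob=1, Alice=7
Event 5 (Mallory -2): Mallory: 4 -> 2. State: Mallory=2, Bob=1, Alice=7
Event 6 (Alice -5): Alice: 7 -> 2. State: Mallory=2, Bob=1, Alice=2
Event 7 (Alice +3): Alice: 2 -> 5. State: Mallory=2, Bob=1, Alice=5
Event 8 (Bob +2): Bob: 1 -> 3. State: Mallory=2, Bob=3, Alice=5
Event 9 (Bob -> Mallory, 3): Bob: 3 -> 0, Mallory: 2 -> 5. State: Mallory=5, Bob=0, Alice=5
Event 10 (Alice -> Mallory, 4): Alice: 5 -> 1, Mallory: 5 -> 9. State: Mallory=9, Bob=0, Alice=1
Event 11 (Mallory -9): Mallory: 9 -> 0. State: Mallory=0, Bob=0, Alice=1

Alice's final count: 1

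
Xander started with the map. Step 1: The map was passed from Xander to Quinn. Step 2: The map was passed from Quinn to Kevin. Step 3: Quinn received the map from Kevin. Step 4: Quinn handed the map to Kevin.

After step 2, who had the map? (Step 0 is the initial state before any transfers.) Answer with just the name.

Answer: Kevin

Derivation:
Tracking the map holder through step 2:
After step 0 (start): Xander
After step 1: Quinn
After step 2: Kevin

At step 2, the holder is Kevin.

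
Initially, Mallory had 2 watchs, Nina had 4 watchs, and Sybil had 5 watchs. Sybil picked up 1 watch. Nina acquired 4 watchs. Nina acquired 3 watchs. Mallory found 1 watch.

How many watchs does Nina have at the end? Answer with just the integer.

Answer: 11

Derivation:
Tracking counts step by step:
Start: Mallory=2, Nina=4, Sybil=5
Event 1 (Sybil +1): Sybil: 5 -> 6. State: Mallory=2, Nina=4, Sybil=6
Event 2 (Nina +4): Nina: 4 -> 8. State: Mallory=2, Nina=8, Sybil=6
Event 3 (Nina +3): Nina: 8 -> 11. State: Mallory=2, Nina=11, Sybil=6
Event 4 (Mallory +1): Mallory: 2 -> 3. State: Mallory=3, Nina=11, Sybil=6

Nina's final count: 11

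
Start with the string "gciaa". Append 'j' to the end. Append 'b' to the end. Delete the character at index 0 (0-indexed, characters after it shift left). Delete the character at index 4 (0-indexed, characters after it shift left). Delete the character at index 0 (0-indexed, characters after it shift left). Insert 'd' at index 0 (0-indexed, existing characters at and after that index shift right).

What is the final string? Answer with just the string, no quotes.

Answer: diaab

Derivation:
Applying each edit step by step:
Start: "gciaa"
Op 1 (append 'j'): "gciaa" -> "gciaaj"
Op 2 (append 'b'): "gciaaj" -> "gciaajb"
Op 3 (delete idx 0 = 'g'): "gciaajb" -> "ciaajb"
Op 4 (delete idx 4 = 'j'): "ciaajb" -> "ciaab"
Op 5 (delete idx 0 = 'c'): "ciaab" -> "iaab"
Op 6 (insert 'd' at idx 0): "iaab" -> "diaab"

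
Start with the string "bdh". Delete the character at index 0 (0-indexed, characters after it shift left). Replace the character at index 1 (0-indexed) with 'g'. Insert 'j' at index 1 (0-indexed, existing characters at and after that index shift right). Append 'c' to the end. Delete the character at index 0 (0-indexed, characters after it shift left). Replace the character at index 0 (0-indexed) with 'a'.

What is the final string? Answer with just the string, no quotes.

Applying each edit step by step:
Start: "bdh"
Op 1 (delete idx 0 = 'b'): "bdh" -> "dh"
Op 2 (replace idx 1: 'h' -> 'g'): "dh" -> "dg"
Op 3 (insert 'j' at idx 1): "dg" -> "djg"
Op 4 (append 'c'): "djg" -> "djgc"
Op 5 (delete idx 0 = 'd'): "djgc" -> "jgc"
Op 6 (replace idx 0: 'j' -> 'a'): "jgc" -> "agc"

Answer: agc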